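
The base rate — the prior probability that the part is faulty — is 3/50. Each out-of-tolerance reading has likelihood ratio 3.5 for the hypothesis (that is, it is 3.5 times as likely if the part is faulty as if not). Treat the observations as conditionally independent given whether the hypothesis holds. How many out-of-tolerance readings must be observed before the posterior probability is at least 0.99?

Prior odds = 0.06/0.94 = 3/47.
Likelihood ratio per out-of-tolerance reading = 3.5.
Target odds: 0.99 ÷ 0.01 = 99.
Require 3.5ⁿ ≥ 99 ÷ (3/47) = 1551.
3.5⁵ = 525.21875 falls short of 1551 but 3.5⁶ = 1838.265625 reaches it, so n = 6.

6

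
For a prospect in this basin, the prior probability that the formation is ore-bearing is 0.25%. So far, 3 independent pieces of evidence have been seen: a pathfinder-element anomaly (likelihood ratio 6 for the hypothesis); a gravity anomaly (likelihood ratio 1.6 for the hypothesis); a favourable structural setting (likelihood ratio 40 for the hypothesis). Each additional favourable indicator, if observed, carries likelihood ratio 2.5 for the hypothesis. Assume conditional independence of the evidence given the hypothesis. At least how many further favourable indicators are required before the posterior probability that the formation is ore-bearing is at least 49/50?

Prior odds = 0.0025/0.9975 = 1/399.
Combined Bayes factor of the evidence already in hand = 6 × 1.6 × 40 = 384.
Odds after that evidence = (1/399) × 384 = 128/133.
Target odds = 0.98/0.02 = 49.
Need 2.5ⁿ ≥ 49 ÷ (128/133) = 50.9140625.
2.5⁴ = 39.0625 falls short of 50.9140625 but 2.5⁵ = 97.65625 reaches it, so n = 5.

5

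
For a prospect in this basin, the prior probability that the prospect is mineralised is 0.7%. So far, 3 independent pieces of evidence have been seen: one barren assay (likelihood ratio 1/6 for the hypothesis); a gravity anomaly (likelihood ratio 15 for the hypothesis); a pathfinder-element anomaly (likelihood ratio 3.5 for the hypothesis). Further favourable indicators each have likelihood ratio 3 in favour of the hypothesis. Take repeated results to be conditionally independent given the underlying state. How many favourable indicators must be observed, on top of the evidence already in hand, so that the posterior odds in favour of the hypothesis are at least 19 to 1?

Prior odds = 0.007/0.993 = 7/993.
Combined Bayes factor of the evidence already in hand = (1/6) × 15 × 3.5 = 8.75.
Odds after that evidence = (7/993) × 8.75 = 245/3972.
Target odds = 19.
Need 3ⁿ ≥ 19 ÷ (245/3972) = 75468/245.
3⁵ = 243 falls short of 75468/245 but 3⁶ = 729 reaches it, so n = 6.

6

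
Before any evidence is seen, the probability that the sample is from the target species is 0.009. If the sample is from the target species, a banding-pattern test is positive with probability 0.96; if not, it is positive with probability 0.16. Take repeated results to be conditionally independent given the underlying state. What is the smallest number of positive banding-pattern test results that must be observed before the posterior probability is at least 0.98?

Prior odds: 0.009 ÷ 0.991 = 9/991.
Likelihood ratio of a positive = 0.96/0.16 = 6.
Target odds: 0.98 ÷ 0.02 = 49.
Need (9/991) × 6ⁿ ≥ 49, i.e. 6ⁿ ≥ 48559/9.
6⁴ = 1296 falls short of 48559/9 but 6⁵ = 7776 reaches it, so n = 5.

5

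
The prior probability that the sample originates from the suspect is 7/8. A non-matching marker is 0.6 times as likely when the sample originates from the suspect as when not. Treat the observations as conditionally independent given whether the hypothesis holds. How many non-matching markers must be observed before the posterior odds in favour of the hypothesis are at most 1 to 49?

Prior odds = 0.875/0.125 = 7.
Likelihood ratio per non-matching marker = 0.6.
Target odds = 1/49.
Require 0.6ⁿ ≤ 1/49 ÷ 7 = 1/343.
0.6¹¹ = 177147/48828125 is still above 1/343 but 0.6¹² = 531441/244140625 is at or below it, so n = 12.

12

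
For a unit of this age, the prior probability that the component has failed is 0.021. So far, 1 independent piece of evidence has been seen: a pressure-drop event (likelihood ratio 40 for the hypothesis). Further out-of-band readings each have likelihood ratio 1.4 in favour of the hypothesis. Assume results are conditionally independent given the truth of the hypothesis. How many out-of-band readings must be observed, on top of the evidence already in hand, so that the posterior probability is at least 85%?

6

Prior odds = 0.021/0.979 = 21/979.
Bayes factor of the evidence already in hand = 40.
Odds after that evidence = (21/979) × 40 = 840/979.
Target odds = 0.85/0.15 = 17/3.
Need 1.4ⁿ ≥ 17/3 ÷ (840/979) = 16643/2520.
1.4⁵ = 5.37824 falls short of 16643/2520 but 1.4⁶ = 117649/15625 reaches it, so n = 6.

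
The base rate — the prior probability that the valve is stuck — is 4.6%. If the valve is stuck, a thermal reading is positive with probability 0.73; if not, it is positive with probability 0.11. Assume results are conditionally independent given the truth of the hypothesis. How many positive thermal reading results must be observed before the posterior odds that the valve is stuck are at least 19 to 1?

Prior odds = 0.046/0.954 = 23/477.
Likelihood ratio of a positive = 0.73/0.11 = 73/11.
Target odds = 19.
Require (73/11)ⁿ ≥ 19 ÷ (23/477) = 9063/23.
(73/11)³ = 389017/1331 falls short of 9063/23 but (73/11)⁴ = 28398241/14641 reaches it, so n = 4.

4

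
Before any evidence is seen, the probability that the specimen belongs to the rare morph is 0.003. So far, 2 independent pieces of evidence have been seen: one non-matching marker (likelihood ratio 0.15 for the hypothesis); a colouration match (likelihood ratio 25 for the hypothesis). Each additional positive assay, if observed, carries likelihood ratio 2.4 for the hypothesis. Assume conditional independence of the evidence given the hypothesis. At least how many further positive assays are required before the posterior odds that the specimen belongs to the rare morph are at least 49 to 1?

Prior odds = 0.003/0.997 = 3/997.
Combined Bayes factor of the evidence already in hand = 0.15 × 25 = 3.75.
Odds after that evidence = (3/997) × 3.75 = 45/3988.
Target odds = 49.
Need 2.4ⁿ ≥ 49 ÷ (45/3988) = 195412/45.
2.4⁹ ≈2641.81 falls short of 195412/45 but 2.4¹⁰ ≈6340.34 reaches it, so n = 10.

10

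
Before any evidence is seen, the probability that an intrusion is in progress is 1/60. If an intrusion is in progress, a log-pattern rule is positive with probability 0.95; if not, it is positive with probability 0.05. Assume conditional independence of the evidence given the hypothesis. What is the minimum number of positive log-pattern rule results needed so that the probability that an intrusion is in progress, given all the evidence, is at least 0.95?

Prior odds = (1/60)/(59/60) = 1/59.
Likelihood ratio of a positive = 0.95/0.05 = 19.
Target posterior odds = 0.95/0.05 = 19.
Need (1/59) × 19ⁿ ≥ 19, i.e. 19ⁿ ≥ 1121.
19² = 361 falls short of 1121 but 19³ = 6859 reaches it, so n = 3.

3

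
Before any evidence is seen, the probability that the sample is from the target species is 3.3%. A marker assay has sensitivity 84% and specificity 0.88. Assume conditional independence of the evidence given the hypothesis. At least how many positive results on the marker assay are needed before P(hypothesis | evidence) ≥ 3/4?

3

Prior odds: 0.033 ÷ 0.967 = 33/967.
False-positive rate = 1 − 0.88 = 0.12; likelihood ratio of a positive = 0.84/0.12 = 7.
Target posterior odds = 0.75/0.25 = 3.
Require 7ⁿ ≥ 3 ÷ (33/967) = 967/11.
7² = 49 falls short of 967/11 but 7³ = 343 reaches it, so n = 3.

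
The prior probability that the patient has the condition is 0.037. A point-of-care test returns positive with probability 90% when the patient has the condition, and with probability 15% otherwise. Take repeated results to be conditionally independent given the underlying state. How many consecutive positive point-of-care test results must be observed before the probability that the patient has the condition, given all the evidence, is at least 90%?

4

Prior odds: 0.037 ÷ 0.963 = 37/963.
Likelihood ratio of a positive result = 0.9/0.15 = 6.
Target posterior odds = 0.9/0.1 = 9.
Need (37/963) × 6ⁿ ≥ 9, i.e. 6ⁿ ≥ 8667/37.
6³ = 216 falls short of 8667/37 but 6⁴ = 1296 reaches it, so n = 4.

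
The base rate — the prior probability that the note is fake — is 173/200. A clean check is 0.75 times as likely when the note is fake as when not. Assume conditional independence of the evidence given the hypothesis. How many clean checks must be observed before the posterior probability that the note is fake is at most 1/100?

23

Prior odds: 0.865 ÷ 0.135 = 173/27.
Likelihood ratio per clean check = 0.75.
Target posterior odds = 0.01/0.99 = 1/99.
Need (173/27) × 0.75ⁿ ≤ 1/99, i.e. 0.75ⁿ ≤ 3/1903.
0.75²² ≈0.00178381 is still above 3/1903 but 0.75²³ ≈0.00133786 is at or below it, so n = 23.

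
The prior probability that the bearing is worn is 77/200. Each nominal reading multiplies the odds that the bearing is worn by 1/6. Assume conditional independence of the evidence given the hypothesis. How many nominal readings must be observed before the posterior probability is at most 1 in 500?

Prior odds = 0.385/0.615 = 77/123.
Likelihood ratio per nominal reading = 1/6.
Target posterior odds = 0.002/0.998 = 1/499.
Require (1/6)ⁿ ≤ 1/499 ÷ (77/123) = 123/38423.
(1/6)³ = 1/216 is still above 123/38423 but (1/6)⁴ = 1/1296 is at or below it, so n = 4.

4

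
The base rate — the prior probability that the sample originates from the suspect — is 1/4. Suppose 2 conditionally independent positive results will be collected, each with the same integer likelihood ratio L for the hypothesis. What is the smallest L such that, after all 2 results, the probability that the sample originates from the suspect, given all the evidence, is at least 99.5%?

Prior odds = 0.25/0.75 = 1/3.
Target odds = 0.995/0.005 = 199.
Need L² ≥ 199 ÷ (1/3) = 597.
24² = 576 < 597 ≤ 625 = 25², so L = 25.

25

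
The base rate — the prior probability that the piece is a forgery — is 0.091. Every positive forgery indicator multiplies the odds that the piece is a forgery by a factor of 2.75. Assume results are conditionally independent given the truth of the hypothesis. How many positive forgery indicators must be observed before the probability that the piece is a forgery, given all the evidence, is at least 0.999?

Prior odds = 0.091/0.909 = 91/909.
Likelihood ratio per positive forgery indicator = 2.75.
Target odds: 0.999 ÷ 0.001 = 999.
Need (91/909) × 2.75ⁿ ≥ 999, i.e. 2.75ⁿ ≥ 908091/91.
2.75⁹ ≈8994.86 falls short of 908091/91 but 2.75¹⁰ ≈24735.9 reaches it, so n = 10.

10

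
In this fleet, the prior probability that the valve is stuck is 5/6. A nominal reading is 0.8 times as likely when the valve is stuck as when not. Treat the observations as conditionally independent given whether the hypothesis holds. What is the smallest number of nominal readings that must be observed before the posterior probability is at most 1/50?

Prior odds = (5/6)/(1/6) = 5.
Likelihood ratio per nominal reading = 0.8.
Target odds: 0.02 ÷ 0.98 = 1/49.
Need 5 × 0.8ⁿ ≤ 1/49, i.e. 0.8ⁿ ≤ 1/245.
0.8²⁴ ≈0.00472237 is still above 1/245 but 0.8²⁵ ≈0.00377789 is at or below it, so n = 25.

25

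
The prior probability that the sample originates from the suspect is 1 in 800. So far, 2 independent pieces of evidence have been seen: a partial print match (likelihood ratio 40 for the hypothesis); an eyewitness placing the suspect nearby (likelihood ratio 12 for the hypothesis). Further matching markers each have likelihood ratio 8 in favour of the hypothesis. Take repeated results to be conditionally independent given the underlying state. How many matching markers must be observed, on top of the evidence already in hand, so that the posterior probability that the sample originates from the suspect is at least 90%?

Prior odds = 0.00125/0.99875 = 1/799.
Combined Bayes factor of the evidence already in hand = 40 × 12 = 480.
Odds after that evidence = (1/799) × 480 = 480/799.
Target odds = 0.9/0.1 = 9.
Need 8ⁿ ≥ 9 ÷ (480/799) = 14.98125.
8¹ = 8 falls short of 14.98125 but 8² = 64 reaches it, so n = 2.

2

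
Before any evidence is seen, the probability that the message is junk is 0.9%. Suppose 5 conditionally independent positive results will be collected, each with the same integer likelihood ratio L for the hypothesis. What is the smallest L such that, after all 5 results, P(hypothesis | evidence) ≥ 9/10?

Prior odds = 0.009/0.991 = 9/991.
Target odds = 0.9/0.1 = 9.
Need L⁵ ≥ 9 ÷ (9/991) = 991.
3⁵ = 243 < 991 ≤ 1024 = 4⁵, so L = 4.

4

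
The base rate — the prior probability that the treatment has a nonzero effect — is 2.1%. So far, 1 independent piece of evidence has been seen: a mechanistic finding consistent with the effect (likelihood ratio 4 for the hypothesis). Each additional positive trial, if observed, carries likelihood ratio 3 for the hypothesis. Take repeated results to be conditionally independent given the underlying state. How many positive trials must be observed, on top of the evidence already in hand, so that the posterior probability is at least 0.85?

4

Prior odds = 0.021/0.979 = 21/979.
Bayes factor of the evidence already in hand = 4.
Odds after that evidence = (21/979) × 4 = 84/979.
Target odds = 0.85/0.15 = 17/3.
Need 3ⁿ ≥ 17/3 ÷ (84/979) = 16643/252.
3³ = 27 falls short of 16643/252 but 3⁴ = 81 reaches it, so n = 4.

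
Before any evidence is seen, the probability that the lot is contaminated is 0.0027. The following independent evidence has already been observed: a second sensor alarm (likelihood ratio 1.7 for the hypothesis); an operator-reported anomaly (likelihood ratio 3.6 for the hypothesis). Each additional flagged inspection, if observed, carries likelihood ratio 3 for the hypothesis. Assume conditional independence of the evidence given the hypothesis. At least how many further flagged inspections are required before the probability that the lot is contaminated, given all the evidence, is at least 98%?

8

Prior odds = 0.0027/0.9973 = 27/9973.
Combined Bayes factor of the evidence already in hand = 1.7 × 3.6 = 6.12.
Odds after that evidence = (27/9973) × 6.12 = 4131/249325.
Target odds = 0.98/0.02 = 49.
Need 3ⁿ ≥ 49 ÷ (4131/249325) = 12216925/4131.
3⁷ = 2187 falls short of 12216925/4131 but 3⁸ = 6561 reaches it, so n = 8.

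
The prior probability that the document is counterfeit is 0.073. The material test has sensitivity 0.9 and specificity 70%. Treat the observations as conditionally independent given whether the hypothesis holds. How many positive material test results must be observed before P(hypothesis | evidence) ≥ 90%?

Prior odds = 0.073/0.927 = 73/927.
False-positive rate = 1 − 0.7 = 0.3; likelihood ratio of a positive = 0.9/0.3 = 3.
Target posterior odds = 0.9/0.1 = 9.
Require 3ⁿ ≥ 9 ÷ (73/927) = 8343/73.
3⁴ = 81 falls short of 8343/73 but 3⁵ = 243 reaches it, so n = 5.

5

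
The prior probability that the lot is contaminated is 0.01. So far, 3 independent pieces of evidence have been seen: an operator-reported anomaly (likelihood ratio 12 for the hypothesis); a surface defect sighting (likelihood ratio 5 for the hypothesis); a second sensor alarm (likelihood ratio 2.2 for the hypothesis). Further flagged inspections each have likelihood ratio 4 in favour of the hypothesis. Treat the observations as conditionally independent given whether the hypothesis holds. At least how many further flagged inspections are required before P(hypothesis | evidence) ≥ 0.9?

2

Prior odds = 0.01/0.99 = 1/99.
Combined Bayes factor of the evidence already in hand = 12 × 5 × 2.2 = 132.
Odds after that evidence = (1/99) × 132 = 4/3.
Target odds = 0.9/0.1 = 9.
Need 4ⁿ ≥ 9 ÷ (4/3) = 6.75.
4¹ = 4 falls short of 6.75 but 4² = 16 reaches it, so n = 2.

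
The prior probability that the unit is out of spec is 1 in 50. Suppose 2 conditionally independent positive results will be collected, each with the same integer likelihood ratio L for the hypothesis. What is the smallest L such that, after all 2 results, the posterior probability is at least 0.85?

Prior odds = 0.02/0.98 = 1/49.
Target odds = 0.85/0.15 = 17/3.
Need L² ≥ 17/3 ÷ (1/49) = 833/3.
16² = 256 < 833/3 ≤ 289 = 17², so L = 17.

17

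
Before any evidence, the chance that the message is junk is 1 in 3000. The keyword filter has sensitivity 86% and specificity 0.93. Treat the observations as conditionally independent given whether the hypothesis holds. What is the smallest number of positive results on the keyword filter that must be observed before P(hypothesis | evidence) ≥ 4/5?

4

Prior odds: (1/3000) ÷ (2999/3000) = 1/2999.
False-positive rate = 1 − 0.93 = 0.07; likelihood ratio of a positive = 0.86/0.07 = 86/7.
Target posterior odds = 0.8/0.2 = 4.
Require (86/7)ⁿ ≥ 4 ÷ (1/2999) = 11996.
(86/7)³ = 636056/343 falls short of 11996 but (86/7)⁴ = 54700816/2401 reaches it, so n = 4.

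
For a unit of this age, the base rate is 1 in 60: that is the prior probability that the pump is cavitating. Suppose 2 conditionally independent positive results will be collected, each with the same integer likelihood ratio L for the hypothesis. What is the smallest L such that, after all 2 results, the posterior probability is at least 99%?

77

Prior odds = (1/60)/(59/60) = 1/59.
Target odds = 0.99/0.01 = 99.
Need L² ≥ 99 ÷ (1/59) = 5841.
76² = 5776 < 5841 ≤ 5929 = 77², so L = 77.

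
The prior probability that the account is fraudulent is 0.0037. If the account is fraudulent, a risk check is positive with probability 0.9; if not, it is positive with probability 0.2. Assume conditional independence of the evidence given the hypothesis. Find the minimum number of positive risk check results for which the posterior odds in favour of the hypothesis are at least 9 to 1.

6

Prior odds: 0.0037 ÷ 0.9963 = 37/9963.
Likelihood ratio of a positive = 0.9/0.2 = 4.5.
Target odds = 9.
Need (37/9963) × 4.5ⁿ ≥ 9, i.e. 4.5ⁿ ≥ 89667/37.
4.5⁵ = 1845.28125 falls short of 89667/37 but 4.5⁶ = 8303.765625 reaches it, so n = 6.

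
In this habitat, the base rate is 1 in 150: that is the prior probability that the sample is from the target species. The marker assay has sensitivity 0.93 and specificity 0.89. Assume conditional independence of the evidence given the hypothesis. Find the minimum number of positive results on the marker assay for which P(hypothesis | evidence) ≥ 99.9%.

6

Prior odds = (1/150)/(149/150) = 1/149.
False-positive rate = 1 − 0.89 = 0.11; likelihood ratio of a positive = 0.93/0.11 = 93/11.
Target odds: 0.999 ÷ 0.001 = 999.
Need (1/149) × (93/11)ⁿ ≥ 999, i.e. (93/11)ⁿ ≥ 148851.
(93/11)⁵ ≈43196.8 falls short of 148851 but (93/11)⁶ ≈365209 reaches it, so n = 6.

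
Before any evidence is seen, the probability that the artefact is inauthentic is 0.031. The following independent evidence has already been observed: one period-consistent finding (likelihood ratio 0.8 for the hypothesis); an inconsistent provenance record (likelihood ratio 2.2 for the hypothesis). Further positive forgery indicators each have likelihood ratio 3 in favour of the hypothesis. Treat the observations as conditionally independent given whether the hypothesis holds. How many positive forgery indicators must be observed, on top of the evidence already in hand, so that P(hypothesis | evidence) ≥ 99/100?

7

Prior odds = 0.031/0.969 = 31/969.
Combined Bayes factor of the evidence already in hand = 0.8 × 2.2 = 1.76.
Odds after that evidence = (31/969) × 1.76 = 1364/24225.
Target odds = 0.99/0.01 = 99.
Need 3ⁿ ≥ 99 ÷ (1364/24225) = 218025/124.
3⁶ = 729 falls short of 218025/124 but 3⁷ = 2187 reaches it, so n = 7.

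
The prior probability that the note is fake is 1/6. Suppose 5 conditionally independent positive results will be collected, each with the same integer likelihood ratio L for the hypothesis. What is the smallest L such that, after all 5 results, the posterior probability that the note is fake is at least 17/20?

2

Prior odds = (1/6)/(5/6) = 0.2.
Target odds = 0.85/0.15 = 17/3.
Need L⁵ ≥ 17/3 ÷ 0.2 = 85/3.
1⁵ = 1 < 85/3 ≤ 32 = 2⁵, so L = 2.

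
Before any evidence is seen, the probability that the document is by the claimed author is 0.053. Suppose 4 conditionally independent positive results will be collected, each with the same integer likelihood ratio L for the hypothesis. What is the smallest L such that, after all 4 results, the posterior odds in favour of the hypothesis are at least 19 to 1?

5

Prior odds = 0.053/0.947 = 53/947.
Target odds = 19.
Need L⁴ ≥ 19 ÷ (53/947) = 17993/53.
4⁴ = 256 < 17993/53 ≤ 625 = 5⁴, so L = 5.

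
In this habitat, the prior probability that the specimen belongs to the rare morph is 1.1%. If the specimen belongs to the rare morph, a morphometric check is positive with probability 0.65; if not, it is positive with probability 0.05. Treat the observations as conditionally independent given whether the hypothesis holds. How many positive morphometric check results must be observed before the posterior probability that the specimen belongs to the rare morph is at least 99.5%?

Prior odds = 0.011/0.989 = 11/989.
Likelihood ratio of a positive = 0.65/0.05 = 13.
Target odds: 0.995 ÷ 0.005 = 199.
Require 13ⁿ ≥ 199 ÷ (11/989) = 196811/11.
13³ = 2197 falls short of 196811/11 but 13⁴ = 28561 reaches it, so n = 4.

4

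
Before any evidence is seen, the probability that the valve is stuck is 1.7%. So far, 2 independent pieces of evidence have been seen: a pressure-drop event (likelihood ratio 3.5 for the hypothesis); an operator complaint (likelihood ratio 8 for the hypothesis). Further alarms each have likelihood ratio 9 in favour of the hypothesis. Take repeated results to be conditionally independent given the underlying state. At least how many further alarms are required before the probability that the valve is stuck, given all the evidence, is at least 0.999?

Prior odds = 0.017/0.983 = 17/983.
Combined Bayes factor of the evidence already in hand = 3.5 × 8 = 28.
Odds after that evidence = (17/983) × 28 = 476/983.
Target odds = 0.999/0.001 = 999.
Need 9ⁿ ≥ 999 ÷ (476/983) = 982017/476.
9³ = 729 falls short of 982017/476 but 9⁴ = 6561 reaches it, so n = 4.

4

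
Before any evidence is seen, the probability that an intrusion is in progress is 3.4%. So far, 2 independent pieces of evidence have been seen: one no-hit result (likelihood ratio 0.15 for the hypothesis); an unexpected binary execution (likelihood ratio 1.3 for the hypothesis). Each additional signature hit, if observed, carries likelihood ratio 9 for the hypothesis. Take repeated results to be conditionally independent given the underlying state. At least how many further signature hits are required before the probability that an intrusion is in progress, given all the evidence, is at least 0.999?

6

Prior odds = 0.034/0.966 = 17/483.
Combined Bayes factor of the evidence already in hand = 0.15 × 1.3 = 0.195.
Odds after that evidence = (17/483) × 0.195 = 221/32200.
Target odds = 0.999/0.001 = 999.
Need 9ⁿ ≥ 999 ÷ (221/32200) = 32167800/221.
9⁵ = 59049 falls short of 32167800/221 but 9⁶ = 531441 reaches it, so n = 6.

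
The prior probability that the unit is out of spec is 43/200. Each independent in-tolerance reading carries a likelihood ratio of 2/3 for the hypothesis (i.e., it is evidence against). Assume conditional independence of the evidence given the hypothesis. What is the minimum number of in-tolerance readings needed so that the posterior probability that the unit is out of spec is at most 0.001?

Prior odds = 0.215/0.785 = 43/157.
Likelihood ratio per in-tolerance reading = 2/3.
Target odds: 0.001 ÷ 0.999 = 1/999.
Need (43/157) × (2/3)ⁿ ≤ 1/999, i.e. (2/3)ⁿ ≤ 157/42957.
(2/3)¹³ = 8192/1594323 is still above 157/42957 but (2/3)¹⁴ = 16384/4782969 is at or below it, so n = 14.

14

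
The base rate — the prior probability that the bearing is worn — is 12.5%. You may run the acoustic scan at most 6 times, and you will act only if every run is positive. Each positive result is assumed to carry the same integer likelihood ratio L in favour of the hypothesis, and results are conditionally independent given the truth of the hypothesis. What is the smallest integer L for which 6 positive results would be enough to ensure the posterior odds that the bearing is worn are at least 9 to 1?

2

Prior odds = 0.125/0.875 = 1/7.
Target odds = 9.
Need L⁶ ≥ 9 ÷ (1/7) = 63.
1⁶ = 1 < 63 ≤ 64 = 2⁶, so L = 2.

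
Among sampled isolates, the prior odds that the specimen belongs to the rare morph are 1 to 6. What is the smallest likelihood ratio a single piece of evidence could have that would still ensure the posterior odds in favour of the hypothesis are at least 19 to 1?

Prior odds = 1/6.
Target odds = 19.
Required Bayes factor = 19 ÷ (1/6) = 114.

114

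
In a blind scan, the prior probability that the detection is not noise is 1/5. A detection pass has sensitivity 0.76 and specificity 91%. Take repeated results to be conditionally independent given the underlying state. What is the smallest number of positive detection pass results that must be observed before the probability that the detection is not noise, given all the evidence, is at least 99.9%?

Prior odds: 0.2 ÷ 0.8 = 0.25.
False-positive rate = 1 − 0.91 = 0.09; likelihood ratio of a positive = 0.76/0.09 = 76/9.
Target odds: 0.999 ÷ 0.001 = 999.
Require (76/9)ⁿ ≥ 999 ÷ 0.25 = 3996.
(76/9)³ = 438976/729 falls short of 3996 but (76/9)⁴ = 33362176/6561 reaches it, so n = 4.

4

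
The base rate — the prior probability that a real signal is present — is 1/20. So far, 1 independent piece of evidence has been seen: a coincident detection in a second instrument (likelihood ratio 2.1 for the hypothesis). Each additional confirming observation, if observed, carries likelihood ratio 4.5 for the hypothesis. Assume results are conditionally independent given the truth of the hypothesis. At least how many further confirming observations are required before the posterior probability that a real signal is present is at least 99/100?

5

Prior odds = 0.05/0.95 = 1/19.
Bayes factor of the evidence already in hand = 2.1.
Odds after that evidence = (1/19) × 2.1 = 21/190.
Target odds = 0.99/0.01 = 99.
Need 4.5ⁿ ≥ 99 ÷ (21/190) = 6270/7.
4.5⁴ = 410.0625 falls short of 6270/7 but 4.5⁵ = 1845.28125 reaches it, so n = 5.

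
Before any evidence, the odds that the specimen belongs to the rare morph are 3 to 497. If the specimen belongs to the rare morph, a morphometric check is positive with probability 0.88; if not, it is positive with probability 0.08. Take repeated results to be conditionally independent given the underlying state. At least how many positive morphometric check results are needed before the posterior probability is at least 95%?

Prior odds = 3/497.
Likelihood ratio of a positive = 0.88/0.08 = 11.
Target odds: 0.95 ÷ 0.05 = 19.
Require 11ⁿ ≥ 19 ÷ (3/497) = 9443/3.
11³ = 1331 falls short of 9443/3 but 11⁴ = 14641 reaches it, so n = 4.

4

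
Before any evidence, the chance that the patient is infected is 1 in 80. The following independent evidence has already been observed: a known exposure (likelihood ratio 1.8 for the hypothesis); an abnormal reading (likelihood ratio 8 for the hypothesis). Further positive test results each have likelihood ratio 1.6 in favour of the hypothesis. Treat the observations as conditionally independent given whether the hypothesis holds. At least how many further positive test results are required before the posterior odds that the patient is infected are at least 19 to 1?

10

Prior odds = 0.0125/0.9875 = 1/79.
Combined Bayes factor of the evidence already in hand = 1.8 × 8 = 14.4.
Odds after that evidence = (1/79) × 14.4 = 72/395.
Target odds = 19.
Need 1.6ⁿ ≥ 19 ÷ (72/395) = 7505/72.
1.6⁹ = 134217728/1953125 falls short of 7505/72 but 1.6¹⁰ ≈109.951 reaches it, so n = 10.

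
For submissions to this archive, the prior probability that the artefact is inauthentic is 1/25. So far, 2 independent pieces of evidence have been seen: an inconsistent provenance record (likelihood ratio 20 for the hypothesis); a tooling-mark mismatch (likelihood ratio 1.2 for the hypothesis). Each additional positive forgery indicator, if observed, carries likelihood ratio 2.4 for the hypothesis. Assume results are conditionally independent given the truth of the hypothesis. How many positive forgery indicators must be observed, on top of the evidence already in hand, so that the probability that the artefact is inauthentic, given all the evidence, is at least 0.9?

3

Prior odds = 0.04/0.96 = 1/24.
Combined Bayes factor of the evidence already in hand = 20 × 1.2 = 24.
Odds after that evidence = (1/24) × 24 = 1.
Target odds = 0.9/0.1 = 9.
Need 2.4ⁿ ≥ 9 ÷ 1 = 9.
2.4² = 5.76 falls short of 9 but 2.4³ = 13.824 reaches it, so n = 3.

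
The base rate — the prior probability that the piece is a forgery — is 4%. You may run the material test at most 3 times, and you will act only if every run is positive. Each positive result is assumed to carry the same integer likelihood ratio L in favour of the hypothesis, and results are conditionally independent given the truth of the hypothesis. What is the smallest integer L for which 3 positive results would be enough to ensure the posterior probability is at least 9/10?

6

Prior odds = 0.04/0.96 = 1/24.
Target odds = 0.9/0.1 = 9.
Need L³ ≥ 9 ÷ (1/24) = 216.
5³ = 125 < 216 ≤ 216 = 6³, so L = 6.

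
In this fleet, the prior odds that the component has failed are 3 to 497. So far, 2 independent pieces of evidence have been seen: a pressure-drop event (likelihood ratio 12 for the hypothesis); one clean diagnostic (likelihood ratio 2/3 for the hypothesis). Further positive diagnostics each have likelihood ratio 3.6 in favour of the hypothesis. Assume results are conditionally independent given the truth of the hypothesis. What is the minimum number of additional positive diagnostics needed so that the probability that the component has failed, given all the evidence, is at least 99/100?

Prior odds = 3/497.
Combined Bayes factor of the evidence already in hand = 12 × (2/3) = 8.
Odds after that evidence = (3/497) × 8 = 24/497.
Target odds = 0.99/0.01 = 99.
Need 3.6ⁿ ≥ 99 ÷ (24/497) = 2050.125.
3.6⁵ = 604.66176 falls short of 2050.125 but 3.6⁶ = 34012224/15625 reaches it, so n = 6.

6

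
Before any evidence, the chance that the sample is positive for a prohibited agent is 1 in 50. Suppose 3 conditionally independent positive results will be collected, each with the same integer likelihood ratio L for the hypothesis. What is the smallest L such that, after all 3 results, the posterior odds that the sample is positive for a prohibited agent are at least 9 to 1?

8

Prior odds = 0.02/0.98 = 1/49.
Target odds = 9.
Need L³ ≥ 9 ÷ (1/49) = 441.
7³ = 343 < 441 ≤ 512 = 8³, so L = 8.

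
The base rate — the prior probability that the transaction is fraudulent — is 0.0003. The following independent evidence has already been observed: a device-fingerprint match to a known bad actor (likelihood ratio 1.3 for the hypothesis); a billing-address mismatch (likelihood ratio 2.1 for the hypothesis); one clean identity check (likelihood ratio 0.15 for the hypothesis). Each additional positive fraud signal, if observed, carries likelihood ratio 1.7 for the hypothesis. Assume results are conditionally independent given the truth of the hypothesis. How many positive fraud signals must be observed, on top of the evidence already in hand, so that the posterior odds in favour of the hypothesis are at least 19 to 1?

23

Prior odds = 0.0003/0.9997 = 3/9997.
Combined Bayes factor of the evidence already in hand = 1.3 × 2.1 × 0.15 = 0.4095.
Odds after that evidence = (3/9997) × 0.4095 = 189/1538000.
Target odds = 19.
Need 1.7ⁿ ≥ 19 ÷ (189/1538000) = 29222000/189.
1.7²² ≈117456 falls short of 29222000/189 but 1.7²³ ≈199676 reaches it, so n = 23.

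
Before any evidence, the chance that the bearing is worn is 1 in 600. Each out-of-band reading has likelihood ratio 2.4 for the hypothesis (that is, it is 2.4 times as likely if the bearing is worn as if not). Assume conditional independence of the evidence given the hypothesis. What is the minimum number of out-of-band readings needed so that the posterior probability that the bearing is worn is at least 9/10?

10

Prior odds = (1/600)/(599/600) = 1/599.
Likelihood ratio per out-of-band reading = 2.4.
Target posterior odds = 0.9/0.1 = 9.
Need (1/599) × 2.4ⁿ ≥ 9, i.e. 2.4ⁿ ≥ 5391.
2.4⁹ ≈2641.81 falls short of 5391 but 2.4¹⁰ ≈6340.34 reaches it, so n = 10.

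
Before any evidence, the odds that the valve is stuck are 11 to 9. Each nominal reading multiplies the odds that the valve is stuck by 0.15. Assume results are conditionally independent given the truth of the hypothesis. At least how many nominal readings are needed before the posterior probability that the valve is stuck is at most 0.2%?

4

Prior odds = 11/9.
Likelihood ratio per nominal reading = 0.15.
Target posterior odds = 0.002/0.998 = 1/499.
Require 0.15ⁿ ≤ 1/499 ÷ (11/9) = 9/5489.
0.15³ = 0.003375 is still above 9/5489 but 0.15⁴ = 81/160000 is at or below it, so n = 4.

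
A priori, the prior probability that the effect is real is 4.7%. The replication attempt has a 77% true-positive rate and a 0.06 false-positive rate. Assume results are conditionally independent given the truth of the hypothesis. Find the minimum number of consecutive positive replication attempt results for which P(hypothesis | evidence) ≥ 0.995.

Prior odds: 0.047 ÷ 0.953 = 47/953.
Likelihood ratio of a positive result = 0.77/0.06 = 77/6.
Target posterior odds = 0.995/0.005 = 199.
Need (47/953) × (77/6)ⁿ ≥ 199, i.e. (77/6)ⁿ ≥ 189647/47.
(77/6)³ = 456533/216 falls short of 189647/47 but (77/6)⁴ = 35153041/1296 reaches it, so n = 4.

4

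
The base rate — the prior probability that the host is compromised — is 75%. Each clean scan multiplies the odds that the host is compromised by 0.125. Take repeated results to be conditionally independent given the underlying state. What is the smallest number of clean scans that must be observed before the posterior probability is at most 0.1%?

Prior odds = 0.75/0.25 = 3.
Likelihood ratio per clean scan = 0.125.
Target odds: 0.001 ÷ 0.999 = 1/999.
Require 0.125ⁿ ≤ 1/999 ÷ 3 = 1/2997.
0.125³ = 0.001953125 is still above 1/2997 but 0.125⁴ = 1/4096 is at or below it, so n = 4.

4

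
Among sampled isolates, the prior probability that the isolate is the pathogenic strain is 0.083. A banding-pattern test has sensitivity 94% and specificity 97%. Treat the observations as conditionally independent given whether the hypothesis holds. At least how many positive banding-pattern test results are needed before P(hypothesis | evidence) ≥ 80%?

2

Prior odds: 0.083 ÷ 0.917 = 83/917.
False-positive rate = 1 − 0.97 = 0.03; likelihood ratio of a positive = 0.94/0.03 = 94/3.
Target posterior odds = 0.8/0.2 = 4.
Require (94/3)ⁿ ≥ 4 ÷ (83/917) = 3668/83.
(94/3)¹ = 94/3 falls short of 3668/83 but (94/3)² = 8836/9 reaches it, so n = 2.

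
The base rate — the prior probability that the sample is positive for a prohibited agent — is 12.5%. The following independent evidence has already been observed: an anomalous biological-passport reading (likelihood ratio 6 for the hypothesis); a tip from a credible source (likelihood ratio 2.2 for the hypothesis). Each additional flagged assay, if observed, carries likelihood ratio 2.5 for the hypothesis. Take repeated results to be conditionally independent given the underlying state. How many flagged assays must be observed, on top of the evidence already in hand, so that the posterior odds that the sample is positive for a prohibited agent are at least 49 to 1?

4

Prior odds = 0.125/0.875 = 1/7.
Combined Bayes factor of the evidence already in hand = 6 × 2.2 = 13.2.
Odds after that evidence = (1/7) × 13.2 = 66/35.
Target odds = 49.
Need 2.5ⁿ ≥ 49 ÷ (66/35) = 1715/66.
2.5³ = 15.625 falls short of 1715/66 but 2.5⁴ = 39.0625 reaches it, so n = 4.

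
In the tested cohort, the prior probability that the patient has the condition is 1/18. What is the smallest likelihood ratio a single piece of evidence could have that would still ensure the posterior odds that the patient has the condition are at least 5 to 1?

Prior odds = (1/18)/(17/18) = 1/17.
Target odds = 5.
Required Bayes factor = 5 ÷ (1/17) = 85.

85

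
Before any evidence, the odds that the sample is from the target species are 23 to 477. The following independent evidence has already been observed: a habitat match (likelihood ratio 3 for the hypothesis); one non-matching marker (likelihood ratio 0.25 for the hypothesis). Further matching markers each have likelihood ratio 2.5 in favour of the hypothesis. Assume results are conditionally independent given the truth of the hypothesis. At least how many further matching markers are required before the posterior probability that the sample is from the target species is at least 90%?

7

Prior odds = 23/477.
Combined Bayes factor of the evidence already in hand = 3 × 0.25 = 0.75.
Odds after that evidence = (23/477) × 0.75 = 23/636.
Target odds = 0.9/0.1 = 9.
Need 2.5ⁿ ≥ 9 ÷ (23/636) = 5724/23.
2.5⁶ = 244.140625 falls short of 5724/23 but 2.5⁷ = 610.3515625 reaches it, so n = 7.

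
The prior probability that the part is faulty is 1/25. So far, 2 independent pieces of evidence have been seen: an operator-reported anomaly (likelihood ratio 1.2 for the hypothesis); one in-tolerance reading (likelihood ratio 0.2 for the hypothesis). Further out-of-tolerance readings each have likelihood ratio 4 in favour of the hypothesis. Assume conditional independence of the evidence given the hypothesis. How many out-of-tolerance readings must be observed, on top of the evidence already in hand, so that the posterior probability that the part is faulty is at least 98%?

7

Prior odds = 0.04/0.96 = 1/24.
Combined Bayes factor of the evidence already in hand = 1.2 × 0.2 = 0.24.
Odds after that evidence = (1/24) × 0.24 = 0.01.
Target odds = 0.98/0.02 = 49.
Need 4ⁿ ≥ 49 ÷ 0.01 = 4900.
4⁶ = 4096 falls short of 4900 but 4⁷ = 16384 reaches it, so n = 7.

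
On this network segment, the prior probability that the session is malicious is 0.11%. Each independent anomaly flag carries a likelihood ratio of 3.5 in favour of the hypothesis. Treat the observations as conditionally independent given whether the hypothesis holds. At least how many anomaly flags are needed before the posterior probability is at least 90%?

Prior odds: 0.0011 ÷ 0.9989 = 11/9989.
Likelihood ratio per anomaly flag = 3.5.
Target posterior odds = 0.9/0.1 = 9.
Need (11/9989) × 3.5ⁿ ≥ 9, i.e. 3.5ⁿ ≥ 89901/11.
3.5⁷ = 823543/128 falls short of 89901/11 but 3.5⁸ = 5764801/256 reaches it, so n = 8.

8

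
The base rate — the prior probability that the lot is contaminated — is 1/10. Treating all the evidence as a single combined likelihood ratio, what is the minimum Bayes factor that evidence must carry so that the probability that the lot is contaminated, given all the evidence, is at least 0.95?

Prior odds = 0.1/0.9 = 1/9.
Target odds = 0.95/0.05 = 19.
Required Bayes factor = 19 ÷ (1/9) = 171.

171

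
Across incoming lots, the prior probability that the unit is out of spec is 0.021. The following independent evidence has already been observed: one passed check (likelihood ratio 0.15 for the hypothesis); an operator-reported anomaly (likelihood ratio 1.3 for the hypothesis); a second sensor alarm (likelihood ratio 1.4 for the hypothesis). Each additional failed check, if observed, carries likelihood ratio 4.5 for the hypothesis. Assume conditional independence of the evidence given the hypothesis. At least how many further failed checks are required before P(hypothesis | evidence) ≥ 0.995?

7

Prior odds = 0.021/0.979 = 21/979.
Combined Bayes factor of the evidence already in hand = 0.15 × 1.3 × 1.4 = 0.273.
Odds after that evidence = (21/979) × 0.273 = 5733/979000.
Target odds = 0.995/0.005 = 199.
Need 4.5ⁿ ≥ 199 ÷ (5733/979000) = 194821000/5733.
4.5⁶ = 8303.765625 falls short of 194821000/5733 but 4.5⁷ = 4782969/128 reaches it, so n = 7.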